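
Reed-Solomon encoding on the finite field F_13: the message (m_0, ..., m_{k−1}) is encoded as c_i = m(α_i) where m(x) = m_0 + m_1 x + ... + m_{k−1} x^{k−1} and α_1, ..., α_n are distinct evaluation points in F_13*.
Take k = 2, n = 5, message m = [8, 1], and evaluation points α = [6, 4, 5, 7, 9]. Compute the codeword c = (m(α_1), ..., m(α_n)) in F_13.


c = [1, 12, 0, 2, 4]

Message polynomial: m(x) = 8 + 1·x (mod 13).
For each evaluation point α_i, compute m(α_i) mod 13:
  α_1 = 6: Horner steps 1 → 1, so m(6) = 1.
  α_2 = 4: Horner steps 1 → 12, so m(4) = 12.
  α_3 = 5: Horner steps 1 → 0, so m(5) = 0.
  α_4 = 7: Horner steps 1 → 2, so m(7) = 2.
  α_5 = 9: Horner steps 1 → 4, so m(9) = 4.
Codeword c = [1, 12, 0, 2, 4] ∈ F_13^5.


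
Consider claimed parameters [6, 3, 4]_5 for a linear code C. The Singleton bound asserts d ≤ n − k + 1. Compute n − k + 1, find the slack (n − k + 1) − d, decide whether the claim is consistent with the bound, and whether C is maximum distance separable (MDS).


Singleton RHS = n − k + 1 = 4, slack = 0, bound satisfied, MDS.

Singleton bound: d ≤ n − k + 1.
Here n = 6, k = 3, so n − k + 1 = 4.
Given d = 4, check d ≤ 4: YES.
Slack = (n − k + 1) − d = 0.
The code is MDS (slack = 0).
Description: the claimed parameters are [6, 3, 4]_5; such a code would be MDS (meets Singleton bound).


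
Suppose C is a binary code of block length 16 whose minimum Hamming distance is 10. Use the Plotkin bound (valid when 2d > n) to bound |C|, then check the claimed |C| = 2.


Plotkin bound M ≤ 4; given |C| = 2 ≤ bound (satisfied).

Check applicability: 2d = 20, n = 16.
2d − n = 4 > 0, so Plotkin applies.
Compute d/(2d−n) = 10/4 ≈ 2.5000.
⌊d/(2d−n)⌋ = 2.
Plotkin bound: M ≤ 2·2 = 4.
Given |C| = 2, check: satisfied.
This |C| is below the Plotkin bound.


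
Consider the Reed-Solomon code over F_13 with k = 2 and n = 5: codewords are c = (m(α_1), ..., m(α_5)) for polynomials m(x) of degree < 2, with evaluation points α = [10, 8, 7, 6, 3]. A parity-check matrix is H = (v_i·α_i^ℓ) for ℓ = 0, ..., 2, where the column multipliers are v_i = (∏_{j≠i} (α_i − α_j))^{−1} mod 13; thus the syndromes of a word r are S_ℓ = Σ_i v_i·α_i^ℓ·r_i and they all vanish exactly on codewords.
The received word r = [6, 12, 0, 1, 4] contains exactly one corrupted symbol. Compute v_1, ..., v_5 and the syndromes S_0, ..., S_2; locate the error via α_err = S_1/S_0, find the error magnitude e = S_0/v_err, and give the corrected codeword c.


S = (4, 1, 10), error at position 1, error magnitude e = 9, c = [10, 12, 0, 1, 4].

Step 1: column multipliers v_i = (∏_{j≠i}(α_i − α_j))^{−1} mod 13.
  i = 1 (α = 10): (10−8)(10−7)(10−6)(10−3) = 2·3·4·7 = 168 ≡ 12, so v_1 = 12^{−1} = 12 (mod 13).
  i = 2 (α = 8): (8−10)(8−7)(8−6)(8−3) = (−2)·1·2·5 = −20 ≡ 6, so v_2 = 6^{−1} = 11 (mod 13).
  i = 3 (α = 7): (7−10)(7−8)(7−6)(7−3) = (−3)·(−1)·1·4 = 12 ≡ 12, so v_3 = 12^{−1} = 12 (mod 13).
  i = 4 (α = 6): (6−10)(6−8)(6−7)(6−3) = (−4)·(−2)·(−1)·3 = −24 ≡ 2, so v_4 = 2^{−1} = 7 (mod 13).
  i = 5 (α = 3): (3−10)(3−8)(3−7)(3−6) = (−7)·(−5)·(−4)·(−3) = 420 ≡ 4, so v_5 = 4^{−1} = 10 (mod 13).
  v = [12, 11, 12, 7, 10].
Step 2: syndromes of r = [6, 12, 0, 1, 4] (all sums mod 13).
  S_0 = Σ v_i r_i = 12·6 + 11·12 + 12·0 + 7·1 + 10·4 = 251 ≡ 4.
  S_1 = Σ v_i α_i r_i = 12·10·6 + 11·8·12 + 12·7·0 + 7·6·1 + 10·3·4 = 1938 ≡ 1.
  α_i^2 mod 13 = [9, 12, 10, 10, 9].
  S_2 = Σ v_i α_i^2 r_i = 12·9·6 + 11·12·12 + 12·10·0 + 7·10·1 + 10·9·4 = 2662 ≡ 10.
  S = (4, 1, 10) ≠ 0, so r is not a codeword (an error is present).
Step 3: locate the error. For a single error e at position i, S_ℓ = v_i·e·α_i^ℓ, so α_err = S_1/S_0.
  S_0^{−1} = 4^{−1} = 10 (mod 13), so α_err = 1·10 = 10 ≡ 10 = α_1. Error position i = 1.
  Consistency check: S_2/S_1 = 10·1 = 10 ≡ 10 = α_err ✓ (single-error assumption holds).
Step 4: error magnitude e = S_0/v_1 = S_0·∏_{j≠1}(α_1 − α_j) = 4·12 = 48 ≡ 9 (mod 13).
Step 5: correct position 1: c_1 = r_1 − e = 6 − 9 ≡ 10 (mod 13). Hence c = [10, 12, 0, 1, 4].
  Check: interpolating c through the α_i gives m(x) = 7 + 12·x (degree < 2) with m(α_i) = c_i for every i, so c is indeed a codeword.


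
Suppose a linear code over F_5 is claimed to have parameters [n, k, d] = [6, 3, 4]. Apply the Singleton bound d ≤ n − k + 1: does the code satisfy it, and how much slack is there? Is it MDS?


Singleton RHS = n − k + 1 = 4, slack = 0, bound satisfied, MDS.

Singleton bound: d ≤ n − k + 1.
Here n = 6, k = 3, so n − k + 1 = 4.
Given d = 4, check d ≤ 4: YES.
Slack = (n − k + 1) − d = 0.
The code is MDS (slack = 0).
Description: the claimed parameters are [6, 3, 4]_5; such a code would be MDS (meets Singleton bound).


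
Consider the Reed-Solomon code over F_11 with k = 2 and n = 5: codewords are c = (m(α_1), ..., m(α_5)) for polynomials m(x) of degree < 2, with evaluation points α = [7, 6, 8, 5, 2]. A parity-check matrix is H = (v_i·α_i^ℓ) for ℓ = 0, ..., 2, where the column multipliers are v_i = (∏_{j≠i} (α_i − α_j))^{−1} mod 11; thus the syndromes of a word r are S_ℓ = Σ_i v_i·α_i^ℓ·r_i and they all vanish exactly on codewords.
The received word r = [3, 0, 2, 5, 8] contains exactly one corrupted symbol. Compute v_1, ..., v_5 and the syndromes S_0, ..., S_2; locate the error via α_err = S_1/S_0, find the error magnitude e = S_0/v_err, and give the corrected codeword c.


S = (5, 8, 4), error at position 2, error magnitude e = 7, c = [3, 4, 2, 5, 8].

Step 1: column multipliers v_i = (∏_{j≠i}(α_i − α_j))^{−1} mod 11.
  i = 1 (α = 7): (7−6)(7−8)(7−5)(7−2) = 1·(−1)·2·5 = −10 ≡ 1, so v_1 = 1^{−1} = 1 (mod 11).
  i = 2 (α = 6): (6−7)(6−8)(6−5)(6−2) = (−1)·(−2)·1·4 = 8 ≡ 8, so v_2 = 8^{−1} = 7 (mod 11).
  i = 3 (α = 8): (8−7)(8−6)(8−5)(8−2) = 1·2·3·6 = 36 ≡ 3, so v_3 = 3^{−1} = 4 (mod 11).
  i = 4 (α = 5): (5−7)(5−6)(5−8)(5−2) = (−2)·(−1)·(−3)·3 = −18 ≡ 4, so v_4 = 4^{−1} = 3 (mod 11).
  i = 5 (α = 2): (2−7)(2−6)(2−8)(2−5) = (−5)·(−4)·(−6)·(−3) = 360 ≡ 8, so v_5 = 8^{−1} = 7 (mod 11).
  v = [1, 7, 4, 3, 7].
Step 2: syndromes of r = [3, 0, 2, 5, 8] (all sums mod 11).
  S_0 = Σ v_i r_i = 1·3 + 7·0 + 4·2 + 3·5 + 7·8 = 82 ≡ 5.
  S_1 = Σ v_i α_i r_i = 1·7·3 + 7·6·0 + 4·8·2 + 3·5·5 + 7·2·8 = 272 ≡ 8.
  α_i^2 mod 11 = [5, 3, 9, 3, 4].
  S_2 = Σ v_i α_i^2 r_i = 1·5·3 + 7·3·0 + 4·9·2 + 3·3·5 + 7·4·8 = 356 ≡ 4.
  S = (5, 8, 4) ≠ 0, so r is not a codeword (an error is present).
Step 3: locate the error. For a single error e at position i, S_ℓ = v_i·e·α_i^ℓ, so α_err = S_1/S_0.
  S_0^{−1} = 5^{−1} = 9 (mod 11), so α_err = 8·9 = 72 ≡ 6 = α_2. Error position i = 2.
  Consistency check: S_2/S_1 = 4·7 = 28 ≡ 6 = α_err ✓ (single-error assumption holds).
Step 4: error magnitude e = S_0/v_2 = S_0·∏_{j≠2}(α_2 − α_j) = 5·8 = 40 ≡ 7 (mod 11).
Step 5: correct position 2: c_2 = r_2 − e = 0 − 7 ≡ 4 (mod 11). Hence c = [3, 4, 2, 5, 8].
  Check: interpolating c through the α_i gives m(x) = 10 + 10·x (degree < 2) with m(α_i) = c_i for every i, so c is indeed a codeword.


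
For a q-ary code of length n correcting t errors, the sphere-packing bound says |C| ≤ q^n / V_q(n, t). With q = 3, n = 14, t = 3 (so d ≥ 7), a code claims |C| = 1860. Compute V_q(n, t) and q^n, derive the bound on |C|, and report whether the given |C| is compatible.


V_q(n, t) = 3305, q^n = 4782969, Hamming bound = 1447, |C| = 1860 > bound (violated).

Step 1: Compute V_q(n, t) = Σ_{j=0}^3 C(n, j) (q−1)^j.
  j = 0: C(14,0)·(2)^0 = 1·1 = 1.
  j = 1: C(14,1)·(2)^1 = 14·2 = 28.
  j = 2: C(14,2)·(2)^2 = 91·4 = 364.
  j = 3: C(14,3)·(2)^3 = 364·8 = 2912.
  V_q(n, t) = 1 + 28 + 364 + 2912 = 3305.
Step 2: q^n = 3^14 = 4782969.
Step 3: Hamming bound ⌊q^n / V_q(n,t)⌋ = ⌊4782969/3305⌋ = 1447.
Step 4: Compare |C| = 1860 to 1447: violated.
The claimed |C| lies above the Hamming bound, so no 3-ary code of length 14 with d ≥ 7 can have 1860 codewords.


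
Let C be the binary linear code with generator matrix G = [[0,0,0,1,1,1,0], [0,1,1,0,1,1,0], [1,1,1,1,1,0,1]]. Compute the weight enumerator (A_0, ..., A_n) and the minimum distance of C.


Weight distribution: A_0 = 1, A_3 = 3, A_4 = 2, A_5 = 1, A_6 = 1. Minimum distance d = 3.

Enumerate all 2^3 = 8 messages m ∈ F_2^3.
For each, compute codeword c = mG in F_2^7, then tally its weight.
  m = 000 → c = 0000000, weight = 0.
  m = 100 → c = 0001110, weight = 3.
  m = 010 → c = 0110110, weight = 4.
  m = 110 → c = 0111000, weight = 3.
  m = 001 → c = 1111101, weight = 6.
  m = 101 → c = 1110011, weight = 5.
  m = 011 → c = 1001011, weight = 4.
  m = 111 → c = 1000101, weight = 3.
Tally weights:
  weight 0: 1 codewords.
  weight 3: 3 codewords.
  weight 4: 2 codewords.
  weight 5: 1 codewords.
  weight 6: 1 codewords.
Minimum distance d = smallest w > 0 with A_w > 0 = 3.
Sanity: Σ A_w = 8 = 2^3 = 8 ✓.


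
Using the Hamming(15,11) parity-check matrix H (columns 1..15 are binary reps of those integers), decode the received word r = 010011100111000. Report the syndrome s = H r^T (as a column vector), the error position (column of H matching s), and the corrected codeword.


s = (1, 0, 1, 1)^T, error position = 11, corrected codeword c = 010011100101000

Compute s = H r^T mod 2 one row at a time:
  s_1 = 0 + 0 + 1 + 1 + 1 + 0 + 0 + 0 = 3 ≡ 1 (mod 2).
  s_2 = 0 + 1 + 1 + 1 + 1 + 0 + 0 + 0 = 4 ≡ 0 (mod 2).
  s_3 = 1 + 0 + 1 + 1 + 1 + 1 + 0 + 0 = 5 ≡ 1 (mod 2).
  s_4 = 0 + 0 + 1 + 1 + 0 + 1 + 0 + 0 = 3 ≡ 1 (mod 2).
s = (1, 0, 1, 1)^T — this equals column 11 of H (binary 1011), so error is at position 11.
Correct: flip bit 11 of r = 010011100111000 to get c = 010011100101000.


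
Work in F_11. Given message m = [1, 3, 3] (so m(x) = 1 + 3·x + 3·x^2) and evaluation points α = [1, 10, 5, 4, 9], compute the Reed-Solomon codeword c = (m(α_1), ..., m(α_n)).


c = [7, 1, 3, 6, 7]

Message polynomial: m(x) = 1 + 3·x + 3·x^2 (mod 11).
For each evaluation point α_i, compute m(α_i) mod 11:
  α_1 = 1: Horner steps 3 → 6 → 7, so m(1) = 7.
  α_2 = 10: Horner steps 3 → 0 → 1, so m(10) = 1.
  α_3 = 5: Horner steps 3 → 7 → 3, so m(5) = 3.
  α_4 = 4: Horner steps 3 → 4 → 6, so m(4) = 6.
  α_5 = 9: Horner steps 3 → 8 → 7, so m(9) = 7.
Codeword c = [7, 1, 3, 6, 7] ∈ F_11^5.


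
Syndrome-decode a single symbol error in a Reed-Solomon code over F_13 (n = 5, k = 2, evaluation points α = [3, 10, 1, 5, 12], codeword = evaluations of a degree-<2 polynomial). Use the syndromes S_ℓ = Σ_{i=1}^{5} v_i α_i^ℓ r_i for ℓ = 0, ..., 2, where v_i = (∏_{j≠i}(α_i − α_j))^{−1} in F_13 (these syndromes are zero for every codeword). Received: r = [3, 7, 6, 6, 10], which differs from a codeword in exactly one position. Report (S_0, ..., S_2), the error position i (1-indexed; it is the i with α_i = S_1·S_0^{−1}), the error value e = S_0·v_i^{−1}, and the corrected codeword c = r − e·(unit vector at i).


S = (7, 7, 7), error at position 3, error magnitude e = 6, c = [3, 7, 0, 6, 10].

Step 1: column multipliers v_i = (∏_{j≠i}(α_i − α_j))^{−1} mod 13.
  i = 1 (α = 3): (3−10)(3−1)(3−5)(3−12) = (−7)·2·(−2)·(−9) = −252 ≡ 8, so v_1 = 8^{−1} = 5 (mod 13).
  i = 2 (α = 10): (10−3)(10−1)(10−5)(10−12) = 7·9·5·(−2) = −630 ≡ 7, so v_2 = 7^{−1} = 2 (mod 13).
  i = 3 (α = 1): (1−3)(1−10)(1−5)(1−12) = (−2)·(−9)·(−4)·(−11) = 792 ≡ 12, so v_3 = 12^{−1} = 12 (mod 13).
  i = 4 (α = 5): (5−3)(5−10)(5−1)(5−12) = 2·(−5)·4·(−7) = 280 ≡ 7, so v_4 = 7^{−1} = 2 (mod 13).
  i = 5 (α = 12): (12−3)(12−10)(12−1)(12−5) = 9·2·11·7 = 1386 ≡ 8, so v_5 = 8^{−1} = 5 (mod 13).
  v = [5, 2, 12, 2, 5].
Step 2: syndromes of r = [3, 7, 6, 6, 10] (all sums mod 13).
  S_0 = Σ v_i r_i = 5·3 + 2·7 + 12·6 + 2·6 + 5·10 = 163 ≡ 7.
  S_1 = Σ v_i α_i r_i = 5·3·3 + 2·10·7 + 12·1·6 + 2·5·6 + 5·12·10 = 917 ≡ 7.
  α_i^2 mod 13 = [9, 9, 1, 12, 1].
  S_2 = Σ v_i α_i^2 r_i = 5·9·3 + 2·9·7 + 12·1·6 + 2·12·6 + 5·1·10 = 527 ≡ 7.
  S = (7, 7, 7) ≠ 0, so r is not a codeword (an error is present).
Step 3: locate the error. For a single error e at position i, S_ℓ = v_i·e·α_i^ℓ, so α_err = S_1/S_0.
  S_0^{−1} = 7^{−1} = 2 (mod 13), so α_err = 7·2 = 14 ≡ 1 = α_3. Error position i = 3.
  Consistency check: S_2/S_1 = 7·2 = 14 ≡ 1 = α_err ✓ (single-error assumption holds).
Step 4: error magnitude e = S_0/v_3 = S_0·∏_{j≠3}(α_3 − α_j) = 7·12 = 84 ≡ 6 (mod 13).
Step 5: correct position 3: c_3 = r_3 − e = 6 − 6 ≡ 0 (mod 13). Hence c = [3, 7, 0, 6, 10].
  Check: interpolating c through the α_i gives m(x) = 5 + 8·x (degree < 2) with m(α_i) = c_i for every i, so c is indeed a codeword.


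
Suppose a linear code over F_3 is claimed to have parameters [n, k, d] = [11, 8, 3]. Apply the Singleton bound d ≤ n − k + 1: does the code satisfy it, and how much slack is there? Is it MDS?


Singleton RHS = n − k + 1 = 4, slack = 1, bound satisfied, not MDS.

Singleton bound: d ≤ n − k + 1.
Here n = 11, k = 8, so n − k + 1 = 4.
Given d = 3, check d ≤ 4: YES.
Slack = (n − k + 1) − d = 1.
The code is NOT MDS (slack = 1 > 0).
Description: the claimed parameters are [11, 8, 3]_3; such a code would be non-MDS.


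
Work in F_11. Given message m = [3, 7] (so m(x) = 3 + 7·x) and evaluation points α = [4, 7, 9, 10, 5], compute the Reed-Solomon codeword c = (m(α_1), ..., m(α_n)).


c = [9, 8, 0, 7, 5]

Message polynomial: m(x) = 3 + 7·x (mod 11).
For each evaluation point α_i, compute m(α_i) mod 11:
  α_1 = 4: Horner steps 7 → 9, so m(4) = 9.
  α_2 = 7: Horner steps 7 → 8, so m(7) = 8.
  α_3 = 9: Horner steps 7 → 0, so m(9) = 0.
  α_4 = 10: Horner steps 7 → 7, so m(10) = 7.
  α_5 = 5: Horner steps 7 → 5, so m(5) = 5.
Codeword c = [9, 8, 0, 7, 5] ∈ F_11^5.


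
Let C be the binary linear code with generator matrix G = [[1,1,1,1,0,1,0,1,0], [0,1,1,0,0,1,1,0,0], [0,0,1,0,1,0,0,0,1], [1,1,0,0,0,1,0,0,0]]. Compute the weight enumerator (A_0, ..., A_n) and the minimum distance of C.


Weight distribution: A_0 = 1, A_3 = 4, A_4 = 4, A_5 = 2, A_6 = 2, A_7 = 2, A_8 = 1. Minimum distance d = 3.

Enumerate all 2^4 = 16 messages m ∈ F_2^4.
For each, compute codeword c = mG in F_2^9, then tally its weight.
  m = 0000 → c = 000000000, weight = 0.
  m = 1000 → c = 111101010, weight = 6.
  m = 0100 → c = 011001100, weight = 4.
  m = 1100 → c = 100100110, weight = 4.
  m = 0010 → c = 001010001, weight = 3.
  m = 1010 → c = 110111011, weight = 7.
  m = 0110 → c = 010011101, weight = 5.
  m = 1110 → c = 101110111, weight = 7.
  m = 0001 → c = 110001000, weight = 3.
  m = 1001 → c = 001100010, weight = 3.
  m = 0101 → c = 101000100, weight = 3.
  m = 1101 → c = 010101110, weight = 5.
  m = 0011 → c = 111011001, weight = 6.
  m = 1011 → c = 000110011, weight = 4.
  m = 0111 → c = 100010101, weight = 4.
  m = 1111 → c = 011111111, weight = 8.
Tally weights:
  weight 0: 1 codewords.
  weight 3: 4 codewords.
  weight 4: 4 codewords.
  weight 5: 2 codewords.
  weight 6: 2 codewords.
  weight 7: 2 codewords.
  weight 8: 1 codewords.
Minimum distance d = smallest w > 0 with A_w > 0 = 3.
Sanity: Σ A_w = 16 = 2^4 = 16 ✓.


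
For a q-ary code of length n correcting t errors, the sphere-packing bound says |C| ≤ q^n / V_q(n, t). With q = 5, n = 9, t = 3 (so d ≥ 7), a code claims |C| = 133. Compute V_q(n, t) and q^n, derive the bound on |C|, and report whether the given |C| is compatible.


V_q(n, t) = 5989, q^n = 1953125, Hamming bound = 326, |C| = 133 ≤ bound (satisfied).

Step 1: Compute V_q(n, t) = Σ_{j=0}^3 C(n, j) (q−1)^j.
  j = 0: C(9,0)·(4)^0 = 1·1 = 1.
  j = 1: C(9,1)·(4)^1 = 9·4 = 36.
  j = 2: C(9,2)·(4)^2 = 36·16 = 576.
  j = 3: C(9,3)·(4)^3 = 84·64 = 5376.
  V_q(n, t) = 1 + 36 + 576 + 5376 = 5989.
Step 2: q^n = 5^9 = 1953125.
Step 3: Hamming bound ⌊q^n / V_q(n,t)⌋ = ⌊1953125/5989⌋ = 326.
Step 4: Compare |C| = 133 to 326: satisfied.
The claimed |C| lies below the Hamming bound.


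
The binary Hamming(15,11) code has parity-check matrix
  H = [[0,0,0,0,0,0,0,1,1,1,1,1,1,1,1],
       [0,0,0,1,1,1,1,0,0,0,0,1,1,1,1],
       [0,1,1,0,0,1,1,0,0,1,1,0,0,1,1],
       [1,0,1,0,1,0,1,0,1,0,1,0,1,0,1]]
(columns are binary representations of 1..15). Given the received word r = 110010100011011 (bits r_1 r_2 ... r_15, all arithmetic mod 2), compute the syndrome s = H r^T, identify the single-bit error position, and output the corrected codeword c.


s = (0, 1, 1, 1)^T, error position = 7, corrected codeword c = 110010000011011

Compute s = H r^T mod 2 one row at a time:
  s_1 = 0 + 0 + 0 + 1 + 1 + 0 + 1 + 1 = 4 ≡ 0 (mod 2).
  s_2 = 0 + 1 + 0 + 1 + 1 + 0 + 1 + 1 = 5 ≡ 1 (mod 2).
  s_3 = 1 + 0 + 0 + 1 + 0 + 1 + 1 + 1 = 5 ≡ 1 (mod 2).
  s_4 = 1 + 0 + 1 + 1 + 0 + 1 + 0 + 1 = 5 ≡ 1 (mod 2).
s = (0, 1, 1, 1)^T — this equals column 7 of H (binary 0111), so error is at position 7.
Correct: flip bit 7 of r = 110010100011011 to get c = 110010000011011.


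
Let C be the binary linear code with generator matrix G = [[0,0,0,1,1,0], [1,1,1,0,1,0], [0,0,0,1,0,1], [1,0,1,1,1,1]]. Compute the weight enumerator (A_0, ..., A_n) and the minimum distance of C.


Weight distribution: A_0 = 1, A_1 = 1, A_2 = 3, A_3 = 6, A_4 = 3, A_5 = 1, A_6 = 1. Minimum distance d = 1.

Enumerate all 2^4 = 16 messages m ∈ F_2^4.
For each, compute codeword c = mG in F_2^6, then tally its weight.
  m = 0000 → c = 000000, weight = 0.
  m = 1000 → c = 000110, weight = 2.
  m = 0100 → c = 111010, weight = 4.
  m = 1100 → c = 111100, weight = 4.
  m = 0010 → c = 000101, weight = 2.
  m = 1010 → c = 000011, weight = 2.
  m = 0110 → c = 111111, weight = 6.
  m = 1110 → c = 111001, weight = 4.
  m = 0001 → c = 101111, weight = 5.
  m = 1001 → c = 101001, weight = 3.
  m = 0101 → c = 010101, weight = 3.
  m = 1101 → c = 010011, weight = 3.
  m = 0011 → c = 101010, weight = 3.
  m = 1011 → c = 101100, weight = 3.
  m = 0111 → c = 010000, weight = 1.
  m = 1111 → c = 010110, weight = 3.
Tally weights:
  weight 0: 1 codewords.
  weight 1: 1 codewords.
  weight 2: 3 codewords.
  weight 3: 6 codewords.
  weight 4: 3 codewords.
  weight 5: 1 codewords.
  weight 6: 1 codewords.
Minimum distance d = smallest w > 0 with A_w > 0 = 1.
Sanity: Σ A_w = 16 = 2^4 = 16 ✓.


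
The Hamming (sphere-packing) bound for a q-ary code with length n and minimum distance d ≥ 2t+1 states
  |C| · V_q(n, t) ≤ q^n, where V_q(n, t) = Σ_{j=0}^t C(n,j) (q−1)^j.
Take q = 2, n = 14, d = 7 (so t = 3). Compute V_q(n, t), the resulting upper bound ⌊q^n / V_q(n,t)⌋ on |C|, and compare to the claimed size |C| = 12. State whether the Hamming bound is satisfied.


V_q(n, t) = 470, q^n = 16384, Hamming bound = 34, |C| = 12 ≤ bound (satisfied).

Step 1: Compute V_q(n, t) = Σ_{j=0}^3 C(n, j) (q−1)^j.
  j = 0: C(14,0)·(1)^0 = 1·1 = 1.
  j = 1: C(14,1)·(1)^1 = 14·1 = 14.
  j = 2: C(14,2)·(1)^2 = 91·1 = 91.
  j = 3: C(14,3)·(1)^3 = 364·1 = 364.
  V_q(n, t) = 1 + 14 + 91 + 364 = 470.
Step 2: q^n = 2^14 = 16384.
Step 3: Hamming bound ⌊q^n / V_q(n,t)⌋ = ⌊16384/470⌋ = 34.
Step 4: Compare |C| = 12 to 34: satisfied.
The claimed |C| lies below the Hamming bound.


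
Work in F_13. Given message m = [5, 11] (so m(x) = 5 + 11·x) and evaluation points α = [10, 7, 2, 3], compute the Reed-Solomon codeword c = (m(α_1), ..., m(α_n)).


c = [11, 4, 1, 12]

Message polynomial: m(x) = 5 + 11·x (mod 13).
For each evaluation point α_i, compute m(α_i) mod 13:
  α_1 = 10: Horner steps 11 → 11, so m(10) = 11.
  α_2 = 7: Horner steps 11 → 4, so m(7) = 4.
  α_3 = 2: Horner steps 11 → 1, so m(2) = 1.
  α_4 = 3: Horner steps 11 → 12, so m(3) = 12.
Codeword c = [11, 4, 1, 12] ∈ F_13^4.


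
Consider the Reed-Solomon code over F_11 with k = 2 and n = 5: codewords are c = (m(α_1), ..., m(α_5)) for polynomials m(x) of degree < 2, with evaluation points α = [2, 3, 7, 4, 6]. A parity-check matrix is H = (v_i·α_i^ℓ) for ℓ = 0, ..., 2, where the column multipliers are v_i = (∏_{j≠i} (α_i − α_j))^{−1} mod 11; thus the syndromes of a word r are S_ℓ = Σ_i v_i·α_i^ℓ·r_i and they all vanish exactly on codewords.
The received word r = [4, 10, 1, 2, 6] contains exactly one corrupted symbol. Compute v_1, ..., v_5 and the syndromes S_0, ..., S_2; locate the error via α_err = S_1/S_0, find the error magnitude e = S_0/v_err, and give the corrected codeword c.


S = (8, 10, 7), error at position 4, error magnitude e = 8, c = [4, 10, 1, 5, 6].

Step 1: column multipliers v_i = (∏_{j≠i}(α_i − α_j))^{−1} mod 11.
  i = 1 (α = 2): (2−3)(2−7)(2−4)(2−6) = (−1)·(−5)·(−2)·(−4) = 40 ≡ 7, so v_1 = 7^{−1} = 8 (mod 11).
  i = 2 (α = 3): (3−2)(3−7)(3−4)(3−6) = 1·(−4)·(−1)·(−3) = −12 ≡ 10, so v_2 = 10^{−1} = 10 (mod 11).
  i = 3 (α = 7): (7−2)(7−3)(7−4)(7−6) = 5·4·3·1 = 60 ≡ 5, so v_3 = 5^{−1} = 9 (mod 11).
  i = 4 (α = 4): (4−2)(4−3)(4−7)(4−6) = 2·1·(−3)·(−2) = 12 ≡ 1, so v_4 = 1^{−1} = 1 (mod 11).
  i = 5 (α = 6): (6−2)(6−3)(6−7)(6−4) = 4·3·(−1)·2 = −24 ≡ 9, so v_5 = 9^{−1} = 5 (mod 11).
  v = [8, 10, 9, 1, 5].
Step 2: syndromes of r = [4, 10, 1, 2, 6] (all sums mod 11).
  S_0 = Σ v_i r_i = 8·4 + 10·10 + 9·1 + 1·2 + 5·6 = 173 ≡ 8.
  S_1 = Σ v_i α_i r_i = 8·2·4 + 10·3·10 + 9·7·1 + 1·4·2 + 5·6·6 = 615 ≡ 10.
  α_i^2 mod 11 = [4, 9, 5, 5, 3].
  S_2 = Σ v_i α_i^2 r_i = 8·4·4 + 10·9·10 + 9·5·1 + 1·5·2 + 5·3·6 = 1173 ≡ 7.
  S = (8, 10, 7) ≠ 0, so r is not a codeword (an error is present).
Step 3: locate the error. For a single error e at position i, S_ℓ = v_i·e·α_i^ℓ, so α_err = S_1/S_0.
  S_0^{−1} = 8^{−1} = 7 (mod 11), so α_err = 10·7 = 70 ≡ 4 = α_4. Error position i = 4.
  Consistency check: S_2/S_1 = 7·10 = 70 ≡ 4 = α_err ✓ (single-error assumption holds).
Step 4: error magnitude e = S_0/v_4 = S_0·∏_{j≠4}(α_4 − α_j) = 8·1 = 8 ≡ 8 (mod 11).
Step 5: correct position 4: c_4 = r_4 − e = 2 − 8 ≡ 5 (mod 11). Hence c = [4, 10, 1, 5, 6].
  Check: interpolating c through the α_i gives m(x) = 3 + 6·x (degree < 2) with m(α_i) = c_i for every i, so c is indeed a codeword.


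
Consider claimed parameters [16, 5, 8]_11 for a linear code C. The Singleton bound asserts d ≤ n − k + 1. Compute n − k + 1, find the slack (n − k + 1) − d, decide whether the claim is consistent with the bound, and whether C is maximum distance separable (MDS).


Singleton RHS = n − k + 1 = 12, slack = 4, bound satisfied, not MDS.

Singleton bound: d ≤ n − k + 1.
Here n = 16, k = 5, so n − k + 1 = 12.
Given d = 8, check d ≤ 12: YES.
Slack = (n − k + 1) − d = 4.
The code is NOT MDS (slack = 4 > 0).
Description: the claimed parameters are [16, 5, 8]_11; such a code would be non-MDS.


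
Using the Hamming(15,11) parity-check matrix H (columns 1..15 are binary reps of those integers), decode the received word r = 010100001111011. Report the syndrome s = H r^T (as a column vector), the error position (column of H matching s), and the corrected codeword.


s = (0, 0, 1, 1)^T, error position = 3, corrected codeword c = 011100001111011

Compute s = H r^T mod 2 one row at a time:
  s_1 = 0 + 1 + 1 + 1 + 1 + 0 + 1 + 1 = 6 ≡ 0 (mod 2).
  s_2 = 1 + 0 + 0 + 0 + 1 + 0 + 1 + 1 = 4 ≡ 0 (mod 2).
  s_3 = 1 + 0 + 0 + 0 + 1 + 1 + 1 + 1 = 5 ≡ 1 (mod 2).
  s_4 = 0 + 0 + 0 + 0 + 1 + 1 + 0 + 1 = 3 ≡ 1 (mod 2).
s = (0, 0, 1, 1)^T — this equals column 3 of H (binary 0011), so error is at position 3.
Correct: flip bit 3 of r = 010100001111011 to get c = 011100001111011.


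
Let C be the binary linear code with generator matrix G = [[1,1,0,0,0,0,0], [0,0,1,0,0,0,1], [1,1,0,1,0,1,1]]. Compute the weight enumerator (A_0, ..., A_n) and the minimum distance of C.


Weight distribution: A_0 = 1, A_2 = 2, A_3 = 2, A_4 = 1, A_5 = 2. Minimum distance d = 2.

Enumerate all 2^3 = 8 messages m ∈ F_2^3.
For each, compute codeword c = mG in F_2^7, then tally its weight.
  m = 000 → c = 0000000, weight = 0.
  m = 100 → c = 1100000, weight = 2.
  m = 010 → c = 0010001, weight = 2.
  m = 110 → c = 1110001, weight = 4.
  m = 001 → c = 1101011, weight = 5.
  m = 101 → c = 0001011, weight = 3.
  m = 011 → c = 1111010, weight = 5.
  m = 111 → c = 0011010, weight = 3.
Tally weights:
  weight 0: 1 codewords.
  weight 2: 2 codewords.
  weight 3: 2 codewords.
  weight 4: 1 codewords.
  weight 5: 2 codewords.
Minimum distance d = smallest w > 0 with A_w > 0 = 2.
Sanity: Σ A_w = 8 = 2^3 = 8 ✓.


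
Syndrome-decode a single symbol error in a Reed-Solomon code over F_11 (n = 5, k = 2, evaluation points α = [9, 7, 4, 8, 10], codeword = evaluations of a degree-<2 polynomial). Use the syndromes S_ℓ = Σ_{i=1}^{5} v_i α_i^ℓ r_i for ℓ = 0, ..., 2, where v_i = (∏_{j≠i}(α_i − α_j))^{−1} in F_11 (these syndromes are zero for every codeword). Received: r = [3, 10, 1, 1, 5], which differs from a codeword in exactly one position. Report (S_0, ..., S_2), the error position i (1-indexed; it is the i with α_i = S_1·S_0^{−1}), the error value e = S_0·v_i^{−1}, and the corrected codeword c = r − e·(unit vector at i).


S = (1, 4, 5), error at position 3, error magnitude e = 8, c = [3, 10, 4, 1, 5].

Step 1: column multipliers v_i = (∏_{j≠i}(α_i − α_j))^{−1} mod 11.
  i = 1 (α = 9): (9−7)(9−4)(9−8)(9−10) = 2·5·1·(−1) = −10 ≡ 1, so v_1 = 1^{−1} = 1 (mod 11).
  i = 2 (α = 7): (7−9)(7−4)(7−8)(7−10) = (−2)·3·(−1)·(−3) = −18 ≡ 4, so v_2 = 4^{−1} = 3 (mod 11).
  i = 3 (α = 4): (4−9)(4−7)(4−8)(4−10) = (−5)·(−3)·(−4)·(−6) = 360 ≡ 8, so v_3 = 8^{−1} = 7 (mod 11).
  i = 4 (α = 8): (8−9)(8−7)(8−4)(8−10) = (−1)·1·4·(−2) = 8 ≡ 8, so v_4 = 8^{−1} = 7 (mod 11).
  i = 5 (α = 10): (10−9)(10−7)(10−4)(10−8) = 1·3·6·2 = 36 ≡ 3, so v_5 = 3^{−1} = 4 (mod 11).
  v = [1, 3, 7, 7, 4].
Step 2: syndromes of r = [3, 10, 1, 1, 5] (all sums mod 11).
  S_0 = Σ v_i r_i = 1·3 + 3·10 + 7·1 + 7·1 + 4·5 = 67 ≡ 1.
  S_1 = Σ v_i α_i r_i = 1·9·3 + 3·7·10 + 7·4·1 + 7·8·1 + 4·10·5 = 521 ≡ 4.
  α_i^2 mod 11 = [4, 5, 5, 9, 1].
  S_2 = Σ v_i α_i^2 r_i = 1·4·3 + 3·5·10 + 7·5·1 + 7·9·1 + 4·1·5 = 280 ≡ 5.
  S = (1, 4, 5) ≠ 0, so r is not a codeword (an error is present).
Step 3: locate the error. For a single error e at position i, S_ℓ = v_i·e·α_i^ℓ, so α_err = S_1/S_0.
  S_0^{−1} = 1^{−1} = 1 (mod 11), so α_err = 4·1 = 4 ≡ 4 = α_3. Error position i = 3.
  Consistency check: S_2/S_1 = 5·3 = 15 ≡ 4 = α_err ✓ (single-error assumption holds).
Step 4: error magnitude e = S_0/v_3 = S_0·∏_{j≠3}(α_3 − α_j) = 1·8 = 8 ≡ 8 (mod 11).
Step 5: correct position 3: c_3 = r_3 − e = 1 − 8 ≡ 4 (mod 11). Hence c = [3, 10, 4, 1, 5].
  Check: interpolating c through the α_i gives m(x) = 7 + 2·x (degree < 2) with m(α_i) = c_i for every i, so c is indeed a codeword.


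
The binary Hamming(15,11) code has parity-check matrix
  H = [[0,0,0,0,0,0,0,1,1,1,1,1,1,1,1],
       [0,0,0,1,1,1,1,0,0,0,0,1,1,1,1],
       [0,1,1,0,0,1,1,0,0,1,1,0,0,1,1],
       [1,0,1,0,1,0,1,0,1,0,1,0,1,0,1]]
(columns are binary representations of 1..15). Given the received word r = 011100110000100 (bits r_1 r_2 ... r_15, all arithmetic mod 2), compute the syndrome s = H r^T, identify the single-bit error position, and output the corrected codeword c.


s = (0, 1, 1, 1)^T, error position = 7, corrected codeword c = 011100010000100

Compute s = H r^T mod 2 one row at a time:
  s_1 = 1 + 0 + 0 + 0 + 0 + 1 + 0 + 0 = 2 ≡ 0 (mod 2).
  s_2 = 1 + 0 + 0 + 1 + 0 + 1 + 0 + 0 = 3 ≡ 1 (mod 2).
  s_3 = 1 + 1 + 0 + 1 + 0 + 0 + 0 + 0 = 3 ≡ 1 (mod 2).
  s_4 = 0 + 1 + 0 + 1 + 0 + 0 + 1 + 0 = 3 ≡ 1 (mod 2).
s = (0, 1, 1, 1)^T — this equals column 7 of H (binary 0111), so error is at position 7.
Correct: flip bit 7 of r = 011100110000100 to get c = 011100010000100.


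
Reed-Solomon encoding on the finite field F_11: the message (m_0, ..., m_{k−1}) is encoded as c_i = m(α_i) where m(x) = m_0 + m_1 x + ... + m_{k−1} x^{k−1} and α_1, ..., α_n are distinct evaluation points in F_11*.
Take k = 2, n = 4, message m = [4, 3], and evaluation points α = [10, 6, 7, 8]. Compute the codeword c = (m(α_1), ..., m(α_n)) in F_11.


c = [1, 0, 3, 6]

Message polynomial: m(x) = 4 + 3·x (mod 11).
For each evaluation point α_i, compute m(α_i) mod 11:
  α_1 = 10: Horner steps 3 → 1, so m(10) = 1.
  α_2 = 6: Horner steps 3 → 0, so m(6) = 0.
  α_3 = 7: Horner steps 3 → 3, so m(7) = 3.
  α_4 = 8: Horner steps 3 → 6, so m(8) = 6.
Codeword c = [1, 0, 3, 6] ∈ F_11^4.


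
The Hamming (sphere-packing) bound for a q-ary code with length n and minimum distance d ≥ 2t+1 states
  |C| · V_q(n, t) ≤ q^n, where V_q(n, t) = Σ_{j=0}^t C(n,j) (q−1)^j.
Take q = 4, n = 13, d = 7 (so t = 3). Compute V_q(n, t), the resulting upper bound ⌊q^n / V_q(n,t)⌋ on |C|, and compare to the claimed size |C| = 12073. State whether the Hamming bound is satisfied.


V_q(n, t) = 8464, q^n = 67108864, Hamming bound = 7928, |C| = 12073 > bound (violated).

Step 1: Compute V_q(n, t) = Σ_{j=0}^3 C(n, j) (q−1)^j.
  j = 0: C(13,0)·(3)^0 = 1·1 = 1.
  j = 1: C(13,1)·(3)^1 = 13·3 = 39.
  j = 2: C(13,2)·(3)^2 = 78·9 = 702.
  j = 3: C(13,3)·(3)^3 = 286·27 = 7722.
  V_q(n, t) = 1 + 39 + 702 + 7722 = 8464.
Step 2: q^n = 4^13 = 67108864.
Step 3: Hamming bound ⌊q^n / V_q(n,t)⌋ = ⌊67108864/8464⌋ = 7928.
Step 4: Compare |C| = 12073 to 7928: violated.
The claimed |C| lies above the Hamming bound, so no 4-ary code of length 13 with d ≥ 7 can have 12073 codewords.


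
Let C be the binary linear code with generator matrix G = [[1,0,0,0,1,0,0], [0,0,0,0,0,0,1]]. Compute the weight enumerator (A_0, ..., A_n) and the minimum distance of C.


Weight distribution: A_0 = 1, A_1 = 1, A_2 = 1, A_3 = 1. Minimum distance d = 1.

Enumerate all 2^2 = 4 messages m ∈ F_2^2.
For each, compute codeword c = mG in F_2^7, then tally its weight.
  m = 00 → c = 0000000, weight = 0.
  m = 10 → c = 1000100, weight = 2.
  m = 01 → c = 0000001, weight = 1.
  m = 11 → c = 1000101, weight = 3.
Tally weights:
  weight 0: 1 codewords.
  weight 1: 1 codewords.
  weight 2: 1 codewords.
  weight 3: 1 codewords.
Minimum distance d = smallest w > 0 with A_w > 0 = 1.
Sanity: Σ A_w = 4 = 2^2 = 4 ✓.


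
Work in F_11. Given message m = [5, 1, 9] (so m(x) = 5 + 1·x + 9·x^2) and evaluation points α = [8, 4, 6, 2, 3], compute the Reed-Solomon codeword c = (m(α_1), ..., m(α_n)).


c = [6, 10, 5, 10, 1]

Message polynomial: m(x) = 5 + 1·x + 9·x^2 (mod 11).
For each evaluation point α_i, compute m(α_i) mod 11:
  α_1 = 8: Horner steps 9 → 7 → 6, so m(8) = 6.
  α_2 = 4: Horner steps 9 → 4 → 10, so m(4) = 10.
  α_3 = 6: Horner steps 9 → 0 → 5, so m(6) = 5.
  α_4 = 2: Horner steps 9 → 8 → 10, so m(2) = 10.
  α_5 = 3: Horner steps 9 → 6 → 1, so m(3) = 1.
Codeword c = [6, 10, 5, 10, 1] ∈ F_11^5.


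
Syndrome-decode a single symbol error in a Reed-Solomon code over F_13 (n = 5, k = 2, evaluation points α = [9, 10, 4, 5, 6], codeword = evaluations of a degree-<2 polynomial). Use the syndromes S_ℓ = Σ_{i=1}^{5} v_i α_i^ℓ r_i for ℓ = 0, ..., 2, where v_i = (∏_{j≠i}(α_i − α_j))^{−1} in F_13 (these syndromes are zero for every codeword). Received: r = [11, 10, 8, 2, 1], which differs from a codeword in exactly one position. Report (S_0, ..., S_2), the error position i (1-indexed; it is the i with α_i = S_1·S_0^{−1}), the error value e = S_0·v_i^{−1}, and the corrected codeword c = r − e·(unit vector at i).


S = (12, 9, 10), error at position 3, error magnitude e = 5, c = [11, 10, 3, 2, 1].

Step 1: column multipliers v_i = (∏_{j≠i}(α_i − α_j))^{−1} mod 13.
  i = 1 (α = 9): (9−10)(9−4)(9−5)(9−6) = (−1)·5·4·3 = −60 ≡ 5, so v_1 = 5^{−1} = 8 (mod 13).
  i = 2 (α = 10): (10−9)(10−4)(10−5)(10−6) = 1·6·5·4 = 120 ≡ 3, so v_2 = 3^{−1} = 9 (mod 13).
  i = 3 (α = 4): (4−9)(4−10)(4−5)(4−6) = (−5)·(−6)·(−1)·(−2) = 60 ≡ 8, so v_3 = 8^{−1} = 5 (mod 13).
  i = 4 (α = 5): (5−9)(5−10)(5−4)(5−6) = (−4)·(−5)·1·(−1) = −20 ≡ 6, so v_4 = 6^{−1} = 11 (mod 13).
  i = 5 (α = 6): (6−9)(6−10)(6−4)(6−5) = (−3)·(−4)·2·1 = 24 ≡ 11, so v_5 = 11^{−1} = 6 (mod 13).
  v = [8, 9, 5, 11, 6].
Step 2: syndromes of r = [11, 10, 8, 2, 1] (all sums mod 13).
  S_0 = Σ v_i r_i = 8·11 + 9·10 + 5·8 + 11·2 + 6·1 = 246 ≡ 12.
  S_1 = Σ v_i α_i r_i = 8·9·11 + 9·10·10 + 5·4·8 + 11·5·2 + 6·6·1 = 1998 ≡ 9.
  α_i^2 mod 13 = [3, 9, 3, 12, 10].
  S_2 = Σ v_i α_i^2 r_i = 8·3·11 + 9·9·10 + 5·3·8 + 11·12·2 + 6·10·1 = 1518 ≡ 10.
  S = (12, 9, 10) ≠ 0, so r is not a codeword (an error is present).
Step 3: locate the error. For a single error e at position i, S_ℓ = v_i·e·α_i^ℓ, so α_err = S_1/S_0.
  S_0^{−1} = 12^{−1} = 12 (mod 13), so α_err = 9·12 = 108 ≡ 4 = α_3. Error position i = 3.
  Consistency check: S_2/S_1 = 10·3 = 30 ≡ 4 = α_err ✓ (single-error assumption holds).
Step 4: error magnitude e = S_0/v_3 = S_0·∏_{j≠3}(α_3 − α_j) = 12·8 = 96 ≡ 5 (mod 13).
Step 5: correct position 3: c_3 = r_3 − e = 8 − 5 ≡ 3 (mod 13). Hence c = [11, 10, 3, 2, 1].
  Check: interpolating c through the α_i gives m(x) = 7 + 12·x (degree < 2) with m(α_i) = c_i for every i, so c is indeed a codeword.


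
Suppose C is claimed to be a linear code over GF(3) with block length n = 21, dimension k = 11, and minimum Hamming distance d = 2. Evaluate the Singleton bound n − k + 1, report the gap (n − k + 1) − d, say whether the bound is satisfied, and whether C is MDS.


Singleton RHS = n − k + 1 = 11, slack = 9, bound satisfied, not MDS.

Singleton bound: d ≤ n − k + 1.
Here n = 21, k = 11, so n − k + 1 = 11.
Given d = 2, check d ≤ 11: YES.
Slack = (n − k + 1) − d = 9.
The code is NOT MDS (slack = 9 > 0).
Description: the claimed parameters are [21, 11, 2]_3; such a code would be non-MDS.


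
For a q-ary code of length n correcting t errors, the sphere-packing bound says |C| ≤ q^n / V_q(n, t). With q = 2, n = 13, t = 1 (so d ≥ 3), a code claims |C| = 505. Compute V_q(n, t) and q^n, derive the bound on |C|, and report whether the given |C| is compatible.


V_q(n, t) = 14, q^n = 8192, Hamming bound = 585, |C| = 505 ≤ bound (satisfied).

Step 1: Compute V_q(n, t) = Σ_{j=0}^1 C(n, j) (q−1)^j.
  j = 0: C(13,0)·(1)^0 = 1·1 = 1.
  j = 1: C(13,1)·(1)^1 = 13·1 = 13.
  V_q(n, t) = 1 + 13 = 14.
Step 2: q^n = 2^13 = 8192.
Step 3: Hamming bound ⌊q^n / V_q(n,t)⌋ = ⌊8192/14⌋ = 585.
Step 4: Compare |C| = 505 to 585: satisfied.
The claimed |C| lies below the Hamming bound.


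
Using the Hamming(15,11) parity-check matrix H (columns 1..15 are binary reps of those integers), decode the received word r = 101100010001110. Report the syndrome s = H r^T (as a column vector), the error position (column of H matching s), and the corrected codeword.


s = (0, 0, 0, 1)^T, error position = 1, corrected codeword c = 001100010001110

Compute s = H r^T mod 2 one row at a time:
  s_1 = 1 + 0 + 0 + 0 + 1 + 1 + 1 + 0 = 4 ≡ 0 (mod 2).
  s_2 = 1 + 0 + 0 + 0 + 1 + 1 + 1 + 0 = 4 ≡ 0 (mod 2).
  s_3 = 0 + 1 + 0 + 0 + 0 + 0 + 1 + 0 = 2 ≡ 0 (mod 2).
  s_4 = 1 + 1 + 0 + 0 + 0 + 0 + 1 + 0 = 3 ≡ 1 (mod 2).
s = (0, 0, 0, 1)^T — this equals column 1 of H (binary 0001), so error is at position 1.
Correct: flip bit 1 of r = 101100010001110 to get c = 001100010001110.


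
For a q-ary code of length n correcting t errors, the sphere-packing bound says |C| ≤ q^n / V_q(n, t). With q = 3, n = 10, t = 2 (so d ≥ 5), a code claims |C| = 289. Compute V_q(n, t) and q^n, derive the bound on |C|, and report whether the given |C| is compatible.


V_q(n, t) = 201, q^n = 59049, Hamming bound = 293, |C| = 289 ≤ bound (satisfied).

Step 1: Compute V_q(n, t) = Σ_{j=0}^2 C(n, j) (q−1)^j.
  j = 0: C(10,0)·(2)^0 = 1·1 = 1.
  j = 1: C(10,1)·(2)^1 = 10·2 = 20.
  j = 2: C(10,2)·(2)^2 = 45·4 = 180.
  V_q(n, t) = 1 + 20 + 180 = 201.
Step 2: q^n = 3^10 = 59049.
Step 3: Hamming bound ⌊q^n / V_q(n,t)⌋ = ⌊59049/201⌋ = 293.
Step 4: Compare |C| = 289 to 293: satisfied.
The claimed |C| lies below the Hamming bound.


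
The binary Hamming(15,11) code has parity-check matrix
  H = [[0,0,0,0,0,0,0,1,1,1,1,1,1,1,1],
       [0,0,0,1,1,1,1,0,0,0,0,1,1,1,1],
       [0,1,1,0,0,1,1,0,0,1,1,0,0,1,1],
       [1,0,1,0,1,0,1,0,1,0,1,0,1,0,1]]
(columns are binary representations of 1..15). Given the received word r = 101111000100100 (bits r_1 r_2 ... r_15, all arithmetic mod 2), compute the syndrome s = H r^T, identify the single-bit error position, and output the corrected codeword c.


s = (0, 0, 1, 0)^T, error position = 2, corrected codeword c = 111111000100100

Compute s = H r^T mod 2 one row at a time:
  s_1 = 0 + 0 + 1 + 0 + 0 + 1 + 0 + 0 = 2 ≡ 0 (mod 2).
  s_2 = 1 + 1 + 1 + 0 + 0 + 1 + 0 + 0 = 4 ≡ 0 (mod 2).
  s_3 = 0 + 1 + 1 + 0 + 1 + 0 + 0 + 0 = 3 ≡ 1 (mod 2).
  s_4 = 1 + 1 + 1 + 0 + 0 + 0 + 1 + 0 = 4 ≡ 0 (mod 2).
s = (0, 0, 1, 0)^T — this equals column 2 of H (binary 0010), so error is at position 2.
Correct: flip bit 2 of r = 101111000100100 to get c = 111111000100100.


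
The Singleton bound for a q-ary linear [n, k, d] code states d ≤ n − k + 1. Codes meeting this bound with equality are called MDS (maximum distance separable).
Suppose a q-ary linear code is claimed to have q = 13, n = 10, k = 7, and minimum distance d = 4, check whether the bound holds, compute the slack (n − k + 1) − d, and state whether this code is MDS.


Singleton RHS = n − k + 1 = 4, slack = 0, bound satisfied, MDS.

Singleton bound: d ≤ n − k + 1.
Here n = 10, k = 7, so n − k + 1 = 4.
Given d = 4, check d ≤ 4: YES.
Slack = (n − k + 1) − d = 0.
The code is MDS (slack = 0).
Description: the claimed parameters are [10, 7, 4]_13; such a code would be MDS (meets Singleton bound).


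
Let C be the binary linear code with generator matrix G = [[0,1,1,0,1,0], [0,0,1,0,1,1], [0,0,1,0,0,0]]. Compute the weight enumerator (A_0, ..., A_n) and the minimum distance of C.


Weight distribution: A_0 = 1, A_1 = 1, A_2 = 3, A_3 = 3. Minimum distance d = 1.

Enumerate all 2^3 = 8 messages m ∈ F_2^3.
For each, compute codeword c = mG in F_2^6, then tally its weight.
  m = 000 → c = 000000, weight = 0.
  m = 100 → c = 011010, weight = 3.
  m = 010 → c = 001011, weight = 3.
  m = 110 → c = 010001, weight = 2.
  m = 001 → c = 001000, weight = 1.
  m = 101 → c = 010010, weight = 2.
  m = 011 → c = 000011, weight = 2.
  m = 111 → c = 011001, weight = 3.
Tally weights:
  weight 0: 1 codewords.
  weight 1: 1 codewords.
  weight 2: 3 codewords.
  weight 3: 3 codewords.
Minimum distance d = smallest w > 0 with A_w > 0 = 1.
Sanity: Σ A_w = 8 = 2^3 = 8 ✓.


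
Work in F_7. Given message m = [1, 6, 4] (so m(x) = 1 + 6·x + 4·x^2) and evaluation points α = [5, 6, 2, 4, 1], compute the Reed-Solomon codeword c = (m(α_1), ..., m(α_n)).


c = [5, 6, 1, 5, 4]

Message polynomial: m(x) = 1 + 6·x + 4·x^2 (mod 7).
For each evaluation point α_i, compute m(α_i) mod 7:
  α_1 = 5: Horner steps 4 → 5 → 5, so m(5) = 5.
  α_2 = 6: Horner steps 4 → 2 → 6, so m(6) = 6.
  α_3 = 2: Horner steps 4 → 0 → 1, so m(2) = 1.
  α_4 = 4: Horner steps 4 → 1 → 5, so m(4) = 5.
  α_5 = 1: Horner steps 4 → 3 → 4, so m(1) = 4.
Codeword c = [5, 6, 1, 5, 4] ∈ F_7^5.


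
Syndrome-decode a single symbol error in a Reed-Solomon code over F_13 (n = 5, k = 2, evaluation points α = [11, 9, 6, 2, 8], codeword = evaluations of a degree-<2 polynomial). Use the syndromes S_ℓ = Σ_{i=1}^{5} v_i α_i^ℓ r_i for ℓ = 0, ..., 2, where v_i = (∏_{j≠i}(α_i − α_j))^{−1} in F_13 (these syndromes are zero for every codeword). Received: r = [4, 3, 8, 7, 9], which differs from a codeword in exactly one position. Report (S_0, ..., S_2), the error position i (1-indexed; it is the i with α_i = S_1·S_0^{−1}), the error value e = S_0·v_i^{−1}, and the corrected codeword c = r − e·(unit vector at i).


S = (10, 7, 1), error at position 4, error magnitude e = 1, c = [4, 3, 8, 6, 9].

Step 1: column multipliers v_i = (∏_{j≠i}(α_i − α_j))^{−1} mod 13.
  i = 1 (α = 11): (11−9)(11−6)(11−2)(11−8) = 2·5·9·3 = 270 ≡ 10, so v_1 = 10^{−1} = 4 (mod 13).
  i = 2 (α = 9): (9−11)(9−6)(9−2)(9−8) = (−2)·3·7·1 = −42 ≡ 10, so v_2 = 10^{−1} = 4 (mod 13).
  i = 3 (α = 6): (6−11)(6−9)(6−2)(6−8) = (−5)·(−3)·4·(−2) = −120 ≡ 10, so v_3 = 10^{−1} = 4 (mod 13).
  i = 4 (α = 2): (2−11)(2−9)(2−6)(2−8) = (−9)·(−7)·(−4)·(−6) = 1512 ≡ 4, so v_4 = 4^{−1} = 10 (mod 13).
  i = 5 (α = 8): (8−11)(8−9)(8−6)(8−2) = (−3)·(−1)·2·6 = 36 ≡ 10, so v_5 = 10^{−1} = 4 (mod 13).
  v = [4, 4, 4, 10, 4].
Step 2: syndromes of r = [4, 3, 8, 7, 9] (all sums mod 13).
  S_0 = Σ v_i r_i = 4·4 + 4·3 + 4·8 + 10·7 + 4·9 = 166 ≡ 10.
  S_1 = Σ v_i α_i r_i = 4·11·4 + 4·9·3 + 4·6·8 + 10·2·7 + 4·8·9 = 904 ≡ 7.
  α_i^2 mod 13 = [4, 3, 10, 4, 12].
  S_2 = Σ v_i α_i^2 r_i = 4·4·4 + 4·3·3 + 4·10·8 + 10·4·7 + 4·12·9 = 1132 ≡ 1.
  S = (10, 7, 1) ≠ 0, so r is not a codeword (an error is present).
Step 3: locate the error. For a single error e at position i, S_ℓ = v_i·e·α_i^ℓ, so α_err = S_1/S_0.
  S_0^{−1} = 10^{−1} = 4 (mod 13), so α_err = 7·4 = 28 ≡ 2 = α_4. Error position i = 4.
  Consistency check: S_2/S_1 = 1·2 = 2 ≡ 2 = α_err ✓ (single-error assumption holds).
Step 4: error magnitude e = S_0/v_4 = S_0·∏_{j≠4}(α_4 − α_j) = 10·4 = 40 ≡ 1 (mod 13).
Step 5: correct position 4: c_4 = r_4 − e = 7 − 1 ≡ 6 (mod 13). Hence c = [4, 3, 8, 6, 9].
  Check: interpolating c through the α_i gives m(x) = 5 + 7·x (degree < 2) with m(α_i) = c_i for every i, so c is indeed a codeword.
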